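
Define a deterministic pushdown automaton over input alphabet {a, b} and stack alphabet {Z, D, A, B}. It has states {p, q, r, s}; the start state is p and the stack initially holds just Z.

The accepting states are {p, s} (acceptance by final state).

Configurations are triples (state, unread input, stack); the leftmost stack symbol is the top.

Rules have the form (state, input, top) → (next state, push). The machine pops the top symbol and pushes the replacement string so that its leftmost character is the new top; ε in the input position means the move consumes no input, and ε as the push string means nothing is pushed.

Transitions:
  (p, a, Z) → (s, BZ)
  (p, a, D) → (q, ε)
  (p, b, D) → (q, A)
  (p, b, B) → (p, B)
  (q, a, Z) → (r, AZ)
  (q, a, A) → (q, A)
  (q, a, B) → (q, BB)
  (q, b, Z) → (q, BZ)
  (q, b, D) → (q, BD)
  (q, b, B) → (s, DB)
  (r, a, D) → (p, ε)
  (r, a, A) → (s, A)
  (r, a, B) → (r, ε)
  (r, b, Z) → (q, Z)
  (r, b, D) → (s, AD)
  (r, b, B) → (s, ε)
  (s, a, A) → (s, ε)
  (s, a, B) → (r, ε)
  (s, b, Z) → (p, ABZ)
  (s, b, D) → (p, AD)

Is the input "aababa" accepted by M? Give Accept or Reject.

(p, aababa, Z)
  read a, top Z: go to s, push BZ → (s, ababa, BZ)
  read a, top B: go to r, push ε → (r, baba, Z)
  read b, top Z: go to q, push Z → (q, aba, Z)
  read a, top Z: go to r, push AZ → (r, ba, AZ)
No transition applies at (r, ba, AZ); input not fully consumed.

Reject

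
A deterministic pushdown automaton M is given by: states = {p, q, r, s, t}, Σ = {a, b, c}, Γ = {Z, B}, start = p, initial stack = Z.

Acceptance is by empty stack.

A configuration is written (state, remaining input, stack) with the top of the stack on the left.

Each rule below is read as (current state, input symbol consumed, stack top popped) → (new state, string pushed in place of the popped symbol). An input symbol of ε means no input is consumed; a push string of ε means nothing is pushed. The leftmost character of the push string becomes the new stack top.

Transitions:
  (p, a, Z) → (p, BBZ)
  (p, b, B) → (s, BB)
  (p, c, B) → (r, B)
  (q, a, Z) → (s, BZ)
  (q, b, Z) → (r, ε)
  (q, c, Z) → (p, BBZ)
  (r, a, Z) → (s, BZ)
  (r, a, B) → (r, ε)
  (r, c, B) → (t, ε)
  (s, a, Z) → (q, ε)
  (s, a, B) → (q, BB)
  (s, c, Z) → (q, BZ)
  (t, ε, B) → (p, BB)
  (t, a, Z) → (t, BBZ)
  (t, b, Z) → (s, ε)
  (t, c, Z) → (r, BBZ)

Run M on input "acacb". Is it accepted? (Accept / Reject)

Accept

(p, acacb, Z)
  read a, top Z: go to p, push BBZ → (p, cacb, BBZ)
  read c, top B: go to r, push B → (r, acb, BBZ)
  read a, top B: go to r, push ε → (r, cb, BZ)
  read c, top B: go to t, push ε → (t, b, Z)
  read b, top Z: go to s, push ε → (s, ε, ε)
All input consumed and the stack is empty.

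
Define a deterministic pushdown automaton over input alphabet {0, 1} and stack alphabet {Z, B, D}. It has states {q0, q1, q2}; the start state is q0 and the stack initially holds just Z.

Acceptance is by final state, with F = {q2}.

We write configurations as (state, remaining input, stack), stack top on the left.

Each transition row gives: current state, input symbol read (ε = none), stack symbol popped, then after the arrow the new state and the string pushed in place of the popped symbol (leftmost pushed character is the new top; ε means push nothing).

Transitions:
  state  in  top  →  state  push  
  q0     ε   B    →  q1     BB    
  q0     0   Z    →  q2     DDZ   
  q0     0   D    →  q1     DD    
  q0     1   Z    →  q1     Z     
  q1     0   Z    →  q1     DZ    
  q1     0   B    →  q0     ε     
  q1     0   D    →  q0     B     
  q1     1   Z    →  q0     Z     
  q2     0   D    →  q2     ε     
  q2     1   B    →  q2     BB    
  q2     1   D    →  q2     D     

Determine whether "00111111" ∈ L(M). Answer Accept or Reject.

(q0, 00111111, Z) ⊢ (q2, 0111111, DDZ) ⊢ (q2, 111111, DZ) ⊢ (q2, 11111, DZ) ⊢ (q2, 1111, DZ) ⊢ (q2, 111, DZ) ⊢ (q2, 11, DZ) ⊢ (q2, 1, DZ) ⊢ (q2, ε, DZ)
All input consumed; state q2 ∈ F.

Accept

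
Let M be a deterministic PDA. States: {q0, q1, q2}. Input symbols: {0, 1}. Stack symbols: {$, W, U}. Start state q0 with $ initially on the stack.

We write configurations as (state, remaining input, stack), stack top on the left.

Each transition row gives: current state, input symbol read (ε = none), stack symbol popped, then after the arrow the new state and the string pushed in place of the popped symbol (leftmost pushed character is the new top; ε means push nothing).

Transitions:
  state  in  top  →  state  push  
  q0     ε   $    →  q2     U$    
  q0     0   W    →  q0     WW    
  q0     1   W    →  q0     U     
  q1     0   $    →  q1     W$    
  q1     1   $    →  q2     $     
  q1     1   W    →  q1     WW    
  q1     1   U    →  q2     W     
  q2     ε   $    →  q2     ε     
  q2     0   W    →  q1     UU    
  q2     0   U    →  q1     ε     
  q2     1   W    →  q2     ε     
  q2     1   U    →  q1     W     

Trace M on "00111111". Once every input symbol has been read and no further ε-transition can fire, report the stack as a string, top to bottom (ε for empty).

(q0, 00111111, $)
  ε-move, top $: go to q2, push U$ → (q2, 00111111, U$)
  read 0, top U: go to q1, push ε → (q1, 0111111, $)
  read 0, top $: go to q1, push W$ → (q1, 111111, W$)
  read 1, top W: go to q1, push WW → (q1, 11111, WW$)
  read 1, top W: go to q1, push WW → (q1, 1111, WWW$)
  read 1, top W: go to q1, push WW → (q1, 111, WWWW$)
  read 1, top W: go to q1, push WW → (q1, 11, WWWWW$)
  read 1, top W: go to q1, push WW → (q1, 1, WWWWWW$)
  read 1, top W: go to q1, push WW → (q1, ε, WWWWWWW$)
All input consumed in state q1 with stack WWWWWWW$.

WWWWWWW$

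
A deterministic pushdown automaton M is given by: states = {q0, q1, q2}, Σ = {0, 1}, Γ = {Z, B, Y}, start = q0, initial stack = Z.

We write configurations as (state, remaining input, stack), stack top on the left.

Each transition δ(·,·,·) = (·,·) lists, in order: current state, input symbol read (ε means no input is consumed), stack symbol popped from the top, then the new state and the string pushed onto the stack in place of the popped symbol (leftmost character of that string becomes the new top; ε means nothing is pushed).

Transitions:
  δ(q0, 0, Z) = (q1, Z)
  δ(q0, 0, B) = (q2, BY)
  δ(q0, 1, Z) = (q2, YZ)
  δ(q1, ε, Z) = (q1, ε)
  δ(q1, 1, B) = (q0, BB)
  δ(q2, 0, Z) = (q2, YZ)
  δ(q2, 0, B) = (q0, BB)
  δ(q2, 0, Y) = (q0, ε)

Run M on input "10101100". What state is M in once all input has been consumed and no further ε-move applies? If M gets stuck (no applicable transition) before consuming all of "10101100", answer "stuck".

(q0, 10101100, Z)
  read 1, top Z: go to q2, push YZ → (q2, 0101100, YZ)
  read 0, top Y: go to q0, push ε → (q0, 101100, Z)
  read 1, top Z: go to q2, push YZ → (q2, 01100, YZ)
  read 0, top Y: go to q0, push ε → (q0, 1100, Z)
  read 1, top Z: go to q2, push YZ → (q2, 100, YZ)
No transition for (q2, 1, top Y); M blocks with input 100 remaining.

stuck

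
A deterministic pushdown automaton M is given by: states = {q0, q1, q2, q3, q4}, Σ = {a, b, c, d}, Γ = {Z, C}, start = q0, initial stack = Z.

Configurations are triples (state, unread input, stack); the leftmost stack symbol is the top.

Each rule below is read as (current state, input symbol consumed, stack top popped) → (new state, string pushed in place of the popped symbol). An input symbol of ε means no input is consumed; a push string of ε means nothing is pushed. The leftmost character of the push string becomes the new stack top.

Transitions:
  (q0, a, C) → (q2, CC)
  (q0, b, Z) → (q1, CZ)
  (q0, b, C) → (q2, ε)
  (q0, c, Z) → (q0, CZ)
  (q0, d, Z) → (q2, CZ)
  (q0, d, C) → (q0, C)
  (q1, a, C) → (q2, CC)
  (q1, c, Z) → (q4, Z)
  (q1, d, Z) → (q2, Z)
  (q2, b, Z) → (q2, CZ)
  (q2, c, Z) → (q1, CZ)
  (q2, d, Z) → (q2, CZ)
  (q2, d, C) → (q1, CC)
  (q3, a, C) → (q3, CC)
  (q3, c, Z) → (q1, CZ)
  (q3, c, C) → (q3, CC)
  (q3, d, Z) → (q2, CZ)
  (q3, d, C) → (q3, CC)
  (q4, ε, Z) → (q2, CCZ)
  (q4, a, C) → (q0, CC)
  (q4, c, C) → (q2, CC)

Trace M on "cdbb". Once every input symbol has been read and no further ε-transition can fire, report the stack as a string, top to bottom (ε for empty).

(q0, cdbb, Z)
  read c, top Z: go to q0, push CZ → (q0, dbb, CZ)
  read d, top C: go to q0, push C → (q0, bb, CZ)
  read b, top C: go to q2, push ε → (q2, b, Z)
  read b, top Z: go to q2, push CZ → (q2, ε, CZ)
All input consumed in state q2 with stack CZ.

CZ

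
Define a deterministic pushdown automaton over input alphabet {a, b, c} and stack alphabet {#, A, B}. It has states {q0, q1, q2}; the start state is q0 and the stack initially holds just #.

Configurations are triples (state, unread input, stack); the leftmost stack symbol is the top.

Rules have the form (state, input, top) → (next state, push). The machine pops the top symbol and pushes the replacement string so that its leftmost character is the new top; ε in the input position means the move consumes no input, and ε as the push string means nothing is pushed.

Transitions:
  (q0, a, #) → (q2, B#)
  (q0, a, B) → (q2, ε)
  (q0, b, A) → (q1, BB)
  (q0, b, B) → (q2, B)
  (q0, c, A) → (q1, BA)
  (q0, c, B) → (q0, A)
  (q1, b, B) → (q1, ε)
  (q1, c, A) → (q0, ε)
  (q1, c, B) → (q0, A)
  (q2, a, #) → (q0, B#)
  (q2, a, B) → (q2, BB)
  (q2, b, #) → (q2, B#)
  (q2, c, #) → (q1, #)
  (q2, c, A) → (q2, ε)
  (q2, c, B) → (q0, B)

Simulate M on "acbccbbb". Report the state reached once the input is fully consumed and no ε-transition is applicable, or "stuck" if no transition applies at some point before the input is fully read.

(q0, acbccbbb, #) ⊢ (q2, cbccbbb, B#) ⊢ (q0, bccbbb, B#) ⊢ (q2, ccbbb, B#) ⊢ (q0, cbbb, B#) ⊢ (q0, bbb, A#) ⊢ (q1, bb, BB#) ⊢ (q1, b, B#) ⊢ (q1, ε, #)
All input consumed; M is in state q1.

q1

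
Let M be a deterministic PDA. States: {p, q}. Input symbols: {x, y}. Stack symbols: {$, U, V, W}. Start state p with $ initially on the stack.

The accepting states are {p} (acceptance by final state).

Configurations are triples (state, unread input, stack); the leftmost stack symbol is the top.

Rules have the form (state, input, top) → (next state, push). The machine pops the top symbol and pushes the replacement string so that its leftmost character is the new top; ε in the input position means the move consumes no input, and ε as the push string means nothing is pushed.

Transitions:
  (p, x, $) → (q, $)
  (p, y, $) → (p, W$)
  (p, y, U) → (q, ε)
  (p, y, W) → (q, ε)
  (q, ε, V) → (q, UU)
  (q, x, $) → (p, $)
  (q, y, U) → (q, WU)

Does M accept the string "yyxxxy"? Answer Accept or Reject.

(p, yyxxxy, $)
  read y, top $: go to p, push W$ → (p, yxxxy, W$)
  read y, top W: go to q, push ε → (q, xxxy, $)
  read x, top $: go to p, push $ → (p, xxy, $)
  read x, top $: go to q, push $ → (q, xy, $)
  read x, top $: go to p, push $ → (p, y, $)
  read y, top $: go to p, push W$ → (p, ε, W$)
All input consumed; state p ∈ F.

Accept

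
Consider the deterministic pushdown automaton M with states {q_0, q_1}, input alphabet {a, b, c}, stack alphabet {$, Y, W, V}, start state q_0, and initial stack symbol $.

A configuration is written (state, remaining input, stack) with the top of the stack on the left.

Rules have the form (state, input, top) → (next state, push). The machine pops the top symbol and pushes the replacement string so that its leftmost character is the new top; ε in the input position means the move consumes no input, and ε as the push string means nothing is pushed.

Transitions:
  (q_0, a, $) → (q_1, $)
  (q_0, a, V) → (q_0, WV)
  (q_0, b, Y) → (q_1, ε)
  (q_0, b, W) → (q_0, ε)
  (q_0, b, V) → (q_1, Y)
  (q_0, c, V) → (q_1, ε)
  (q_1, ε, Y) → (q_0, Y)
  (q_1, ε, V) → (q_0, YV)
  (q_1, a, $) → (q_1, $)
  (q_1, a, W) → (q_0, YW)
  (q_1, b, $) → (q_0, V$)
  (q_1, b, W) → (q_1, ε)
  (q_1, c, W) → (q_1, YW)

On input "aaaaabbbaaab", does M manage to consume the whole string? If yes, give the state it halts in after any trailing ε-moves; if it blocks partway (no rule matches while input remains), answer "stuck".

(q_0, aaaaabbbaaab, $)
  read a, top $: go to q_1, push $ → (q_1, aaaabbbaaab, $)
  read a, top $: go to q_1, push $ → (q_1, aaabbbaaab, $)
  read a, top $: go to q_1, push $ → (q_1, aabbbaaab, $)
  read a, top $: go to q_1, push $ → (q_1, abbbaaab, $)
  read a, top $: go to q_1, push $ → (q_1, bbbaaab, $)
  read b, top $: go to q_0, push V$ → (q_0, bbaaab, V$)
  read b, top V: go to q_1, push Y → (q_1, baaab, Y$)
  ε-move, top Y: go to q_0, push Y → (q_0, baaab, Y$)
  read b, top Y: go to q_1, push ε → (q_1, aaab, $)
  read a, top $: go to q_1, push $ → (q_1, aab, $)
  read a, top $: go to q_1, push $ → (q_1, ab, $)
  read a, top $: go to q_1, push $ → (q_1, b, $)
  read b, top $: go to q_0, push V$ → (q_0, ε, V$)
All input consumed; M is in state q_0.

q_0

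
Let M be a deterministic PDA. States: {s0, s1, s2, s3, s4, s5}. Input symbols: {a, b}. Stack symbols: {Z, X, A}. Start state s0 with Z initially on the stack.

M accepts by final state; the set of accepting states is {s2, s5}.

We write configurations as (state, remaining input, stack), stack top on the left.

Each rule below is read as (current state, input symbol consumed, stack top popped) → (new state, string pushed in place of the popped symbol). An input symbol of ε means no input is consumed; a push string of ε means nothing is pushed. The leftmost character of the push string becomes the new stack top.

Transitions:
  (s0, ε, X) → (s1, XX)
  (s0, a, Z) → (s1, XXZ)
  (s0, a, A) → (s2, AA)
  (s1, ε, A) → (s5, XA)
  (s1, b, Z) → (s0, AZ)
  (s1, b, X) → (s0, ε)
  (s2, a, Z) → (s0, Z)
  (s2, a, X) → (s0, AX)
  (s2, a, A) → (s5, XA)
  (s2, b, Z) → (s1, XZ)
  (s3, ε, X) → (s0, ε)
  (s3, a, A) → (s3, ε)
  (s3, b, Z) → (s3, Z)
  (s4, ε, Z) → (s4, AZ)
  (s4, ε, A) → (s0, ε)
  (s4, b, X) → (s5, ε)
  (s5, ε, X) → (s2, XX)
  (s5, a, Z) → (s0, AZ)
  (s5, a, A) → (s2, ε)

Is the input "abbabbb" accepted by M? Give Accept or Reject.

Reject

(s0, abbabbb, Z)
  read a, top Z: go to s1, push XXZ → (s1, bbabbb, XXZ)
  read b, top X: go to s0, push ε → (s0, babbb, XZ)
  ε-move, top X: go to s1, push XX → (s1, babbb, XXZ)
  read b, top X: go to s0, push ε → (s0, abbb, XZ)
  ε-move, top X: go to s1, push XX → (s1, abbb, XXZ)
No transition applies at (s1, abbb, XXZ); input not fully consumed.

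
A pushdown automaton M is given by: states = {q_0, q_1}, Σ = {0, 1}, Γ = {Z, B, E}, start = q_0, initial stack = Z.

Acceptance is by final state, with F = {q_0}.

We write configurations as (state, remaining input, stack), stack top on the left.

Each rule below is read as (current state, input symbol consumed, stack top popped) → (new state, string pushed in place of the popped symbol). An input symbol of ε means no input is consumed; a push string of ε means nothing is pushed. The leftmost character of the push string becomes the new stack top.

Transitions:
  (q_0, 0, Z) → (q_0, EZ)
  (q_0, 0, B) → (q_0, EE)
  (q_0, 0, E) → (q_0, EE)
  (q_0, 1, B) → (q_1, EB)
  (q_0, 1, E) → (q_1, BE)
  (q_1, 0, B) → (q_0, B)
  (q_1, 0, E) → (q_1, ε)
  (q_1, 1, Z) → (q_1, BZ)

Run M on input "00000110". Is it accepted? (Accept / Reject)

Reject

No computation consumes all input and reaches a final state.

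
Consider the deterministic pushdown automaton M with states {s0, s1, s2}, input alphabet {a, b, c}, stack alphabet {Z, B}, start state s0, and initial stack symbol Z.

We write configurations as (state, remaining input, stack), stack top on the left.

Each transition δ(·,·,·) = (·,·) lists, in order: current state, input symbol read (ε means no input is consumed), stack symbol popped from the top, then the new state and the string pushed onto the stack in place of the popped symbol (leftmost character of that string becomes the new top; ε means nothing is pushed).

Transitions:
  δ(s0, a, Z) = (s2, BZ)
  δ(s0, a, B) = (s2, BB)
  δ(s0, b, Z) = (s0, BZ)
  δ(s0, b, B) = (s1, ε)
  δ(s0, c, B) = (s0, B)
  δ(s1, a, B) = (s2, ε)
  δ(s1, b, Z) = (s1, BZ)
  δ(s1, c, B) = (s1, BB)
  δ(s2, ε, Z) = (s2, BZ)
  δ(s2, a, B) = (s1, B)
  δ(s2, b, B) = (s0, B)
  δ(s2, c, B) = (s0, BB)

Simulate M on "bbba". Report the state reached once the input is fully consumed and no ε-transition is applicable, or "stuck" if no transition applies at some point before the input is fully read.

s2

(s0, bbba, Z) ⊢ (s0, bba, BZ) ⊢ (s1, ba, Z) ⊢ (s1, a, BZ) ⊢ (s2, ε, Z) ⊢ (s2, ε, BZ)
All input consumed; M is in state s2.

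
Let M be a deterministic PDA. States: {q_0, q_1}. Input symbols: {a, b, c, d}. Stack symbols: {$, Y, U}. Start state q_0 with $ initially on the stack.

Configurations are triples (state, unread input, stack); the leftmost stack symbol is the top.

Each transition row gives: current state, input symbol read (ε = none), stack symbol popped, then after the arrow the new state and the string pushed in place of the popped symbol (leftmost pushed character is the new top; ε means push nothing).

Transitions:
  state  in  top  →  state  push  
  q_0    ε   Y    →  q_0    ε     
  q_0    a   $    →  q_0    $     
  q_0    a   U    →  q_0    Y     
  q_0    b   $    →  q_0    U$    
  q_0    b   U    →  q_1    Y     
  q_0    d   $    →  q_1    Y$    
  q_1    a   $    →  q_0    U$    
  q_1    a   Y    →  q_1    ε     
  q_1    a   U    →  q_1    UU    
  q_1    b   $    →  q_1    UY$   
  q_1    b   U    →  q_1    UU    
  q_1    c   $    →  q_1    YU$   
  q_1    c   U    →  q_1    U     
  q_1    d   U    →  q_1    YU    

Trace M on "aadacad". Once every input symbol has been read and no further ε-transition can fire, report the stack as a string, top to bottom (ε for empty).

(q_0, aadacad, $)
  read a, top $: go to q_0, push $ → (q_0, adacad, $)
  read a, top $: go to q_0, push $ → (q_0, dacad, $)
  read d, top $: go to q_1, push Y$ → (q_1, acad, Y$)
  read a, top Y: go to q_1, push ε → (q_1, cad, $)
  read c, top $: go to q_1, push YU$ → (q_1, ad, YU$)
  read a, top Y: go to q_1, push ε → (q_1, d, U$)
  read d, top U: go to q_1, push YU → (q_1, ε, YU$)
All input consumed in state q_1 with stack YU$.

YU$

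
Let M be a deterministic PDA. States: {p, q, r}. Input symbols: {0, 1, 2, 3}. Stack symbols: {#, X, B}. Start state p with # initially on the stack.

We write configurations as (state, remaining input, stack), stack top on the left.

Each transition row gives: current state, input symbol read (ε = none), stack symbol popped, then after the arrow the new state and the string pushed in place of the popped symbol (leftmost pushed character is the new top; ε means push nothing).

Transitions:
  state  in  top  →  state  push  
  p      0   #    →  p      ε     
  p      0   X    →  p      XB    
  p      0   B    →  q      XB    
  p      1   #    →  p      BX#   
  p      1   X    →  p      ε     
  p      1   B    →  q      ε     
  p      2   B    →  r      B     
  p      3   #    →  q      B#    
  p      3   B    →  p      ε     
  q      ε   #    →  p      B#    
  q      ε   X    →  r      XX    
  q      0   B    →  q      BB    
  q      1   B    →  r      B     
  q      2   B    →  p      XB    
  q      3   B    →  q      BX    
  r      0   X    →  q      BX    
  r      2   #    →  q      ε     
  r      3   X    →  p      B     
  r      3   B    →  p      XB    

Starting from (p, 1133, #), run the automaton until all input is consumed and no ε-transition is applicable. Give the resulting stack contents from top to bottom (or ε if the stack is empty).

(p, 1133, #)
  read 1, top #: go to p, push BX# → (p, 133, BX#)
  read 1, top B: go to q, push ε → (q, 33, X#)
  ε-move, top X: go to r, push XX → (r, 33, XX#)
  read 3, top X: go to p, push B → (p, 3, BX#)
  read 3, top B: go to p, push ε → (p, ε, X#)
All input consumed in state p with stack X#.

X#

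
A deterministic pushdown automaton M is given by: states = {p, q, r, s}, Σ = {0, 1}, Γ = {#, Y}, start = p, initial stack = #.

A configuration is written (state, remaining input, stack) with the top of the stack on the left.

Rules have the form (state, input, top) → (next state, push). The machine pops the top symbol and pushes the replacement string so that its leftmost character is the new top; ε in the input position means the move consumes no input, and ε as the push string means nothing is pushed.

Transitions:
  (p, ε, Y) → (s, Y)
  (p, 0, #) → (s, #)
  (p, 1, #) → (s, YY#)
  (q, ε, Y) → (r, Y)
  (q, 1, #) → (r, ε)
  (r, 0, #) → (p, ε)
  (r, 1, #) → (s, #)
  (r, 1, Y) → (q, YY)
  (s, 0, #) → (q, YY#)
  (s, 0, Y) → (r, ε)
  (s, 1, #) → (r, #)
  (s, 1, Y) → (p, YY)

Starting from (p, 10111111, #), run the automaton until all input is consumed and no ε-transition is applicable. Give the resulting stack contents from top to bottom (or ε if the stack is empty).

YYYYYYY#

(p, 10111111, #)
  read 1, top #: go to s, push YY# → (s, 0111111, YY#)
  read 0, top Y: go to r, push ε → (r, 111111, Y#)
  read 1, top Y: go to q, push YY → (q, 11111, YY#)
  ε-move, top Y: go to r, push Y → (r, 11111, YY#)
  read 1, top Y: go to q, push YY → (q, 1111, YYY#)
  ε-move, top Y: go to r, push Y → (r, 1111, YYY#)
  read 1, top Y: go to q, push YY → (q, 111, YYYY#)
  ε-move, top Y: go to r, push Y → (r, 111, YYYY#)
  read 1, top Y: go to q, push YY → (q, 11, YYYYY#)
  ε-move, top Y: go to r, push Y → (r, 11, YYYYY#)
  read 1, top Y: go to q, push YY → (q, 1, YYYYYY#)
  ε-move, top Y: go to r, push Y → (r, 1, YYYYYY#)
  read 1, top Y: go to q, push YY → (q, ε, YYYYYYY#)
  ε-move, top Y: go to r, push Y → (r, ε, YYYYYYY#)
All input consumed in state r with stack YYYYYYY#.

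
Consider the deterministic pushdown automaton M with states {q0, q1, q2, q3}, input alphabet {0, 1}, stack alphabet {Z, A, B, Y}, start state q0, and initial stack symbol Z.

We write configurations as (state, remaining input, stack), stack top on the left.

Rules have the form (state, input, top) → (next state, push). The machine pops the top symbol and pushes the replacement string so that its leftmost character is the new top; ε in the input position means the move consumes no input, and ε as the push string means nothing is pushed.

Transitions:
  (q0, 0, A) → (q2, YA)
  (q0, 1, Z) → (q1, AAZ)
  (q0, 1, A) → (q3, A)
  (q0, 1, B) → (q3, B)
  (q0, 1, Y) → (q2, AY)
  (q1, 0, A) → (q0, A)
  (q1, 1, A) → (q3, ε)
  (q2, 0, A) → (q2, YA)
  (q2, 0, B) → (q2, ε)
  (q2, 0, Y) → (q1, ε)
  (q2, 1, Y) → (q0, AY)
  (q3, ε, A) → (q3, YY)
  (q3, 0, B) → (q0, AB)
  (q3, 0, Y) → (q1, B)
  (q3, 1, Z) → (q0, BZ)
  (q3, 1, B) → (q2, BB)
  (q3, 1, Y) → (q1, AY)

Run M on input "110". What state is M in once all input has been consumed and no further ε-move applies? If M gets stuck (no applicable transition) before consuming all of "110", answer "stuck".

q1

(q0, 110, Z)
  read 1, top Z: go to q1, push AAZ → (q1, 10, AAZ)
  read 1, top A: go to q3, push ε → (q3, 0, AZ)
  ε-move, top A: go to q3, push YY → (q3, 0, YYZ)
  read 0, top Y: go to q1, push B → (q1, ε, BYZ)
All input consumed; M is in state q1.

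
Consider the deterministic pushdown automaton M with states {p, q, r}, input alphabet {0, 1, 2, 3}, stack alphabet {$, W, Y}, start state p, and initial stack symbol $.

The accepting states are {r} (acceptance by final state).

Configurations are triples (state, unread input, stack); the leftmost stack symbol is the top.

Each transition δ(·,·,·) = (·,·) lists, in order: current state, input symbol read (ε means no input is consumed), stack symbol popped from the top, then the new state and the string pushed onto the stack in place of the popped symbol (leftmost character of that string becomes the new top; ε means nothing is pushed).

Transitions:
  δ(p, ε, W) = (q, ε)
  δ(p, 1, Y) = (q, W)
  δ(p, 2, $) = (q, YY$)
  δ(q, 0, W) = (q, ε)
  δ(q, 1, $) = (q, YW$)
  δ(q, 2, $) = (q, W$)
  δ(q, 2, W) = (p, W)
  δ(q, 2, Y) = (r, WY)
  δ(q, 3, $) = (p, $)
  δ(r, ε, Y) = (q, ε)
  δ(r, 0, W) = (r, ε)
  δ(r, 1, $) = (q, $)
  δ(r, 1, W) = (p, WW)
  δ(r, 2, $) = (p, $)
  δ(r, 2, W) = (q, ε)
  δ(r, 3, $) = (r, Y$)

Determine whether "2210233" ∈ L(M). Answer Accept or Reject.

Reject

(p, 2210233, $)
  read 2, top $: go to q, push YY$ → (q, 210233, YY$)
  read 2, top Y: go to r, push WY → (r, 10233, WYY$)
  read 1, top W: go to p, push WW → (p, 0233, WWYY$)
  ε-move, top W: go to q, push ε → (q, 0233, WYY$)
  read 0, top W: go to q, push ε → (q, 233, YY$)
  read 2, top Y: go to r, push WY → (r, 33, WYY$)
No transition applies at (r, 33, WYY$); input not fully consumed.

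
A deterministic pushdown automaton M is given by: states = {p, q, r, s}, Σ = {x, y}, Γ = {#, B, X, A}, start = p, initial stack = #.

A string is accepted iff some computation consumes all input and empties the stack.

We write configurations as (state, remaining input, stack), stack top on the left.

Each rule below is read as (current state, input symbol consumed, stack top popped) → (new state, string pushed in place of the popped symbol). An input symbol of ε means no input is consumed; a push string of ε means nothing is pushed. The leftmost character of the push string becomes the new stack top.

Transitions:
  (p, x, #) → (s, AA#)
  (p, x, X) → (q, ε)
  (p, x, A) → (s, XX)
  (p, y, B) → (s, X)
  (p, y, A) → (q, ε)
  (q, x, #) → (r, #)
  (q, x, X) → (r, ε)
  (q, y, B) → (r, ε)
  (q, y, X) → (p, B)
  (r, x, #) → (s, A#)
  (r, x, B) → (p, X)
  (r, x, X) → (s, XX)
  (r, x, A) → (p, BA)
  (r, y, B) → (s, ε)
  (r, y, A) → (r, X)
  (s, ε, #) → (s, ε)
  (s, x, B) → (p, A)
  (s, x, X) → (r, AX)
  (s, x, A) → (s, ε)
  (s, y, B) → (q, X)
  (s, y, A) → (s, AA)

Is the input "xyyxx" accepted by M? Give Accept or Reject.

(p, xyyxx, #)
  read x, top #: go to s, push AA# → (s, yyxx, AA#)
  read y, top A: go to s, push AA → (s, yxx, AAA#)
  read y, top A: go to s, push AA → (s, xx, AAAA#)
  read x, top A: go to s, push ε → (s, x, AAA#)
  read x, top A: go to s, push ε → (s, ε, AA#)
All input consumed; stack is AA#, not empty, and no further ε-move applies.

Reject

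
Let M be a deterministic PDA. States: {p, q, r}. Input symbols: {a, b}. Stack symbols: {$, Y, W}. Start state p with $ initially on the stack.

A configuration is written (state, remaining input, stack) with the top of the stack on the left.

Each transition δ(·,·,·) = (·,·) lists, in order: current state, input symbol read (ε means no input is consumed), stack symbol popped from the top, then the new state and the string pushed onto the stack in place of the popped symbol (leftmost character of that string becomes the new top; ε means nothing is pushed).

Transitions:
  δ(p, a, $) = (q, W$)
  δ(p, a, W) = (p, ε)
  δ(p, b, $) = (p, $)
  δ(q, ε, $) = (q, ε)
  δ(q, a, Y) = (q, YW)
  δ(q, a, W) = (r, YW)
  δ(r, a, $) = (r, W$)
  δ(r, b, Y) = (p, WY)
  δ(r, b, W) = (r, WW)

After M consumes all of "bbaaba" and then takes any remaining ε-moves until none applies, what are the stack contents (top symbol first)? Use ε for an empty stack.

YW$

(p, bbaaba, $)
  read b, top $: go to p, push $ → (p, baaba, $)
  read b, top $: go to p, push $ → (p, aaba, $)
  read a, top $: go to q, push W$ → (q, aba, W$)
  read a, top W: go to r, push YW → (r, ba, YW$)
  read b, top Y: go to p, push WY → (p, a, WYW$)
  read a, top W: go to p, push ε → (p, ε, YW$)
All input consumed in state p with stack YW$.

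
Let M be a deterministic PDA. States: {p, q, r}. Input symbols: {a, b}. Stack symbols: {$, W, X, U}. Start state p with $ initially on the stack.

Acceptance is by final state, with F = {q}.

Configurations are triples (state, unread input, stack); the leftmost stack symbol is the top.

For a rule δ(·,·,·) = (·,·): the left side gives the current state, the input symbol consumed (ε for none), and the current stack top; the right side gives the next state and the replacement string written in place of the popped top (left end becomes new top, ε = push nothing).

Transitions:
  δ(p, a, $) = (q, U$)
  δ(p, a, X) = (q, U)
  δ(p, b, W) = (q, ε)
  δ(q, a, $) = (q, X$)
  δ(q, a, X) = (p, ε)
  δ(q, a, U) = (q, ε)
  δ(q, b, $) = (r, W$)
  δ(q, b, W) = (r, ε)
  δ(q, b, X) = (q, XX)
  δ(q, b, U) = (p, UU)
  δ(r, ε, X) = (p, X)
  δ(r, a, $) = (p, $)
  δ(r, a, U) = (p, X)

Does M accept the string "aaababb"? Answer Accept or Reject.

(p, aaababb, $)
  read a, top $: go to q, push U$ → (q, aababb, U$)
  read a, top U: go to q, push ε → (q, ababb, $)
  read a, top $: go to q, push X$ → (q, babb, X$)
  read b, top X: go to q, push XX → (q, abb, XX$)
  read a, top X: go to p, push ε → (p, bb, X$)
No transition applies at (p, bb, X$); input not fully consumed.

Reject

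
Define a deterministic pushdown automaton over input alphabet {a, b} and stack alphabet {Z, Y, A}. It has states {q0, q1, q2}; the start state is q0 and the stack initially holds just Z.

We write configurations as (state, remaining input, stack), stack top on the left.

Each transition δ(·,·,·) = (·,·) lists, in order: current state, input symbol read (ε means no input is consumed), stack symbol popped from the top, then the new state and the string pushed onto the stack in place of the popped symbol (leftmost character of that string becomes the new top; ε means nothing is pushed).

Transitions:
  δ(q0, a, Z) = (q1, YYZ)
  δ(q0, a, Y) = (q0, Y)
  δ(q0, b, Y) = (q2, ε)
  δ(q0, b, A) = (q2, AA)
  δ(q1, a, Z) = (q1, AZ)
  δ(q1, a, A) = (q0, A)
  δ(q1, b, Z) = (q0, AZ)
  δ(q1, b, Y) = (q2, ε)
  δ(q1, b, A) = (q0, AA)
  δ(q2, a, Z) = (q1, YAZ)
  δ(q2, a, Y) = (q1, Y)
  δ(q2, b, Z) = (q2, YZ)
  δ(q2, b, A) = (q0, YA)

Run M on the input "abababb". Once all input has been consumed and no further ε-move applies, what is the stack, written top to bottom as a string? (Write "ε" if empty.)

YAZ

(q0, abababb, Z) ⊢ (q1, bababb, YYZ) ⊢ (q2, ababb, YZ) ⊢ (q1, babb, YZ) ⊢ (q2, abb, Z) ⊢ (q1, bb, YAZ) ⊢ (q2, b, AZ) ⊢ (q0, ε, YAZ)
All input consumed in state q0 with stack YAZ.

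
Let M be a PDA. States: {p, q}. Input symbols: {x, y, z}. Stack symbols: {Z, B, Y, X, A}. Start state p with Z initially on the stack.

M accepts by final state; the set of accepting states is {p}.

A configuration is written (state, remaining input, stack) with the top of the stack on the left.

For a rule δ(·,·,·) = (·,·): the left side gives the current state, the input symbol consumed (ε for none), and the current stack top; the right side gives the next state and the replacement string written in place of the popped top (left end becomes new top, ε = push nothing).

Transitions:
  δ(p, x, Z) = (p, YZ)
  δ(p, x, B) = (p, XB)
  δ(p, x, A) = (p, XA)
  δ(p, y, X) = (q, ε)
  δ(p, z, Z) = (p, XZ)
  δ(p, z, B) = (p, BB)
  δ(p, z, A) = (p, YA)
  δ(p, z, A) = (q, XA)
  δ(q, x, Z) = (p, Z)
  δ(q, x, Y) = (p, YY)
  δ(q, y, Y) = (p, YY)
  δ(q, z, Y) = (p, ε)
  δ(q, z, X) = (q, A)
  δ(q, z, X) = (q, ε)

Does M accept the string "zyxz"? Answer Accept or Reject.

One accepting computation: (p, zyxz, Z) ⊢ (p, yxz, XZ) ⊢ (q, xz, Z) ⊢ (p, z, Z) ⊢ (p, ε, XZ)
All input consumed and state p ∈ F.

Accept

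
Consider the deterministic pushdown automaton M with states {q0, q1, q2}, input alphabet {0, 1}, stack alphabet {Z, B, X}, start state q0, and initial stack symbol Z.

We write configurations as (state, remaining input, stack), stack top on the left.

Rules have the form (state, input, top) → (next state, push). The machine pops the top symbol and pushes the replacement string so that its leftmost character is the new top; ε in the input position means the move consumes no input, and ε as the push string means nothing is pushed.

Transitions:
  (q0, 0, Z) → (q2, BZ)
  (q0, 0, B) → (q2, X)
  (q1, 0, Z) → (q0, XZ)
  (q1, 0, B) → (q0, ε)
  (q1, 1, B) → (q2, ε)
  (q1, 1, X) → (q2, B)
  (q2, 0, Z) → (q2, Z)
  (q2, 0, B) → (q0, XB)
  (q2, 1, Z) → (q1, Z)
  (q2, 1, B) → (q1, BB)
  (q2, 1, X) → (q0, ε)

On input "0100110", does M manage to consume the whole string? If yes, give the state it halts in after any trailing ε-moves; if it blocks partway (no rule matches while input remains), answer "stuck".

(q0, 0100110, Z) ⊢ (q2, 100110, BZ) ⊢ (q1, 00110, BBZ) ⊢ (q0, 0110, BZ) ⊢ (q2, 110, XZ) ⊢ (q0, 10, Z)
No transition for (q0, 1, top Z); M blocks with input 10 remaining.

stuck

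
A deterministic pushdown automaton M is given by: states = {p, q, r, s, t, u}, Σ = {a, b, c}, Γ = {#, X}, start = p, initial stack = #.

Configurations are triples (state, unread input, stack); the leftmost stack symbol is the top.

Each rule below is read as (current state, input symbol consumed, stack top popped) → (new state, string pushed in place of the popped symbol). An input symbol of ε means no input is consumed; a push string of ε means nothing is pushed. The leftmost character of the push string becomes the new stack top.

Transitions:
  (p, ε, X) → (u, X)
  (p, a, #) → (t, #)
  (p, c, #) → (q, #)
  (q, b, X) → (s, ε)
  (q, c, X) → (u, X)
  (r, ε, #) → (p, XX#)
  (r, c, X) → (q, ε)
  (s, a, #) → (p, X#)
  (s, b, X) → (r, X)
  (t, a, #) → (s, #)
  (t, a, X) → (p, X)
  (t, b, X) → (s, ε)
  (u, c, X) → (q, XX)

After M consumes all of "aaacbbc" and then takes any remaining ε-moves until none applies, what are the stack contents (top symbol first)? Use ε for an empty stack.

#

(p, aaacbbc, #)
  read a, top #: go to t, push # → (t, aacbbc, #)
  read a, top #: go to s, push # → (s, acbbc, #)
  read a, top #: go to p, push X# → (p, cbbc, X#)
  ε-move, top X: go to u, push X → (u, cbbc, X#)
  read c, top X: go to q, push XX → (q, bbc, XX#)
  read b, top X: go to s, push ε → (s, bc, X#)
  read b, top X: go to r, push X → (r, c, X#)
  read c, top X: go to q, push ε → (q, ε, #)
All input consumed in state q with stack #.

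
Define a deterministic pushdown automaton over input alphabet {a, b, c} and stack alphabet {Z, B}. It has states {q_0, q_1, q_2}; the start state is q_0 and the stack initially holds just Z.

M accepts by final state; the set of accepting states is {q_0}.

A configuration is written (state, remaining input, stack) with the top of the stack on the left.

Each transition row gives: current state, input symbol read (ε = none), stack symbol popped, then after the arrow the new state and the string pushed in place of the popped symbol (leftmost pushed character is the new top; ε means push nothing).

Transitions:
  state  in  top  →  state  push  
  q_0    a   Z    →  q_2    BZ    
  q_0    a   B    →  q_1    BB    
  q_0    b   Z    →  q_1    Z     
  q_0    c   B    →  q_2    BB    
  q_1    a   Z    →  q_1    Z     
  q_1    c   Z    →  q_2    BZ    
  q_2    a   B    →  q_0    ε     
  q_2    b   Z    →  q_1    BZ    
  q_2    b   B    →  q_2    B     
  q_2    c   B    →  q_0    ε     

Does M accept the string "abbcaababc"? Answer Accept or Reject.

(q_0, abbcaababc, Z)
  read a, top Z: go to q_2, push BZ → (q_2, bbcaababc, BZ)
  read b, top B: go to q_2, push B → (q_2, bcaababc, BZ)
  read b, top B: go to q_2, push B → (q_2, caababc, BZ)
  read c, top B: go to q_0, push ε → (q_0, aababc, Z)
  read a, top Z: go to q_2, push BZ → (q_2, ababc, BZ)
  read a, top B: go to q_0, push ε → (q_0, babc, Z)
  read b, top Z: go to q_1, push Z → (q_1, abc, Z)
  read a, top Z: go to q_1, push Z → (q_1, bc, Z)
No transition applies at (q_1, bc, Z); input not fully consumed.

Reject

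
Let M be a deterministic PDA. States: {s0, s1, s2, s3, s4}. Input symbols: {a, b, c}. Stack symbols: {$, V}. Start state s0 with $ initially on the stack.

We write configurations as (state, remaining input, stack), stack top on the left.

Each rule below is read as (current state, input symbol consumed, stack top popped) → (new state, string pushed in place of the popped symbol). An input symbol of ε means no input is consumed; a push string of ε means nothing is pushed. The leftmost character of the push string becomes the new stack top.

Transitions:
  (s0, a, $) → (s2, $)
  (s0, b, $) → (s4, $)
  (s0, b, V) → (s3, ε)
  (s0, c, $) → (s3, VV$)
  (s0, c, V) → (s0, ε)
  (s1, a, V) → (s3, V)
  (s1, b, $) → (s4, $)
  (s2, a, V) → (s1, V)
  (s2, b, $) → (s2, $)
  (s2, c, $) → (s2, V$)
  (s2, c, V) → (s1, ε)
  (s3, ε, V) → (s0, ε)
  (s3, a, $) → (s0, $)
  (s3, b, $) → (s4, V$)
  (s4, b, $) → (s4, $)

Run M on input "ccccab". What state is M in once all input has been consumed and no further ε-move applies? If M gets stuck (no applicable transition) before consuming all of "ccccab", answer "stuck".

s2

(s0, ccccab, $) ⊢ (s3, cccab, VV$) ⊢ (s0, cccab, V$) ⊢ (s0, ccab, $) ⊢ (s3, cab, VV$) ⊢ (s0, cab, V$) ⊢ (s0, ab, $) ⊢ (s2, b, $) ⊢ (s2, ε, $)
All input consumed; M is in state s2.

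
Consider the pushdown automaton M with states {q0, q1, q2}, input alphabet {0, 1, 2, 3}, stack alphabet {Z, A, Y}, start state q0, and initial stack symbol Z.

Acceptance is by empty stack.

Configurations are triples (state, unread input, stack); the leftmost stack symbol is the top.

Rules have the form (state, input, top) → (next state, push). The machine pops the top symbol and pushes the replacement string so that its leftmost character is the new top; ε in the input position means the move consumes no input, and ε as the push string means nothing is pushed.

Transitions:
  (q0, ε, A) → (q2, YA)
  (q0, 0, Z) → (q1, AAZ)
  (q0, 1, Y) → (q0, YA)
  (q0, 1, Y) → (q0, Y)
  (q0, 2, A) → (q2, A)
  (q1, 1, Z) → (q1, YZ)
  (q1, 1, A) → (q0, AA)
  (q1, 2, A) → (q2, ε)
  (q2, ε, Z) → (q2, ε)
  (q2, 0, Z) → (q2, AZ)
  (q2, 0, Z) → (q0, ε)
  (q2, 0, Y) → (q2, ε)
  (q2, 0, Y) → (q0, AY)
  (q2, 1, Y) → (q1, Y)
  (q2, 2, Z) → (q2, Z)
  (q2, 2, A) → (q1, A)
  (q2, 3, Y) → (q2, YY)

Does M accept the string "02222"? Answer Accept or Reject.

One accepting computation: (q0, 02222, Z) ⊢ (q1, 2222, AAZ) ⊢ (q2, 222, AZ) ⊢ (q1, 22, AZ) ⊢ (q2, 2, Z) ⊢ (q2, ε, Z) ⊢ (q2, ε, ε)
All input consumed and the stack is empty.

Accept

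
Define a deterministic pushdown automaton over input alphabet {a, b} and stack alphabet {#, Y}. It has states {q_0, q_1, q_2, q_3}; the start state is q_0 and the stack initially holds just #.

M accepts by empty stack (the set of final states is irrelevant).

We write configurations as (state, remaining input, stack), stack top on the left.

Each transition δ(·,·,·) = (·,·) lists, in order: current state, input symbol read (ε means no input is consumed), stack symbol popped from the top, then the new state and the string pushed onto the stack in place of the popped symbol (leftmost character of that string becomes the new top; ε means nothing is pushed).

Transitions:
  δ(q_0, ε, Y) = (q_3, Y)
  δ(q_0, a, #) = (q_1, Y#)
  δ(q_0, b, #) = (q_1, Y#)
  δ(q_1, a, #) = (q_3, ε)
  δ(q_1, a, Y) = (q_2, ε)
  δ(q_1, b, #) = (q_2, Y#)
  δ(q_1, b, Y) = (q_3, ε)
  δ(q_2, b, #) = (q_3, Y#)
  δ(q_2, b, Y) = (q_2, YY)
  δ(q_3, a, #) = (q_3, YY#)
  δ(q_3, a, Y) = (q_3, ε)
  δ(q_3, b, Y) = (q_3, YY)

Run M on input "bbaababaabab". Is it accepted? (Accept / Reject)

(q_0, bbaababaabab, #) ⊢ (q_1, baababaabab, Y#) ⊢ (q_3, aababaabab, #) ⊢ (q_3, ababaabab, YY#) ⊢ (q_3, babaabab, Y#) ⊢ (q_3, abaabab, YY#) ⊢ (q_3, baabab, Y#) ⊢ (q_3, aabab, YY#) ⊢ (q_3, abab, Y#) ⊢ (q_3, bab, #)
No transition applies at (q_3, bab, #); input not fully consumed.

Reject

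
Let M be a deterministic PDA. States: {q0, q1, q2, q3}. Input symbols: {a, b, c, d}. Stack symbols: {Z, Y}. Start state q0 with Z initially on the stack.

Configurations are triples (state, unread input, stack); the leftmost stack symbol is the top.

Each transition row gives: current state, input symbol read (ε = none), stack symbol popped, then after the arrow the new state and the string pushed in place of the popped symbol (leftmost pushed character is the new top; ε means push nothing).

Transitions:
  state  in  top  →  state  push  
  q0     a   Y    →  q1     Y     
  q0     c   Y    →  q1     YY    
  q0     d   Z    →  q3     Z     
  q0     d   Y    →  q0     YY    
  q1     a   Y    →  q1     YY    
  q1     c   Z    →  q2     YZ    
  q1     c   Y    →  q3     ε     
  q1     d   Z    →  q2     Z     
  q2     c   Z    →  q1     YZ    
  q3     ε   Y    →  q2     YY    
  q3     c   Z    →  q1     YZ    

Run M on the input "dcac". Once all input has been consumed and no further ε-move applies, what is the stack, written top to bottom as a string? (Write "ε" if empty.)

(q0, dcac, Z)
  read d, top Z: go to q3, push Z → (q3, cac, Z)
  read c, top Z: go to q1, push YZ → (q1, ac, YZ)
  read a, top Y: go to q1, push YY → (q1, c, YYZ)
  read c, top Y: go to q3, push ε → (q3, ε, YZ)
  ε-move, top Y: go to q2, push YY → (q2, ε, YYZ)
All input consumed in state q2 with stack YYZ.

YYZ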